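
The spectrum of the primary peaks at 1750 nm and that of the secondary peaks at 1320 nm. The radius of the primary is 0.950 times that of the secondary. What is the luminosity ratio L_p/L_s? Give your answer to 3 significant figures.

0.292

Wien's law gives T ∝ 1/λ_max, so T_p/T_s = λ_s/λ_p = 1320/1750 = 0.7543.
Then L ∝ R²T⁴ gives L_p/L_s = (0.950)² × (0.7543)⁴ = 0.9025 × 0.3237 = 0.2921.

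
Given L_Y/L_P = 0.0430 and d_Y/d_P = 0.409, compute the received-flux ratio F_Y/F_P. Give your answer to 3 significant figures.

0.257

F = L/(4πd²), so F_Y/F_P = (L_Y/L_P) / (d_Y/d_P)²
= 0.0430 / (0.409)² = 0.0430 / 0.1673 = 0.2571.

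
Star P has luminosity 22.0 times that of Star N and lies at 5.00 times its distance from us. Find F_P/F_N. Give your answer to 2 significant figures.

0.88

F = L/(4πd²), so F_P/F_N = (L_P/L_N) / (d_P/d_N)²
= 22.0 / (5.00)² = 22.0 / 25.00 = 0.8800.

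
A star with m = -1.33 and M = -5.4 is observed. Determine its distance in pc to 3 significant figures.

65.2 pc

m − M = 5 log₁₀(d/10 pc)
-1.33 − (-5.4) = 4.07 = 5 log₁₀(d/10)
d = 10 × 10^(4.07/5) = 10 × 10^0.814 = 65.16 pc.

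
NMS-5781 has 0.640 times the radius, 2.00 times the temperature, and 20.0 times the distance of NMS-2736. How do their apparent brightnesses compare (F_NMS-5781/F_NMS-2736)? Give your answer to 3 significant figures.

0.0164

L_NMS-5781/L_NMS-2736 = (R_NMS-5781/R_NMS-2736)²(T_NMS-5781/T_NMS-2736)⁴ = (0.640)² × (2.00)⁴ = 6.554.
F_NMS-5781/F_NMS-2736 = (L_NMS-5781/L_NMS-2736)/(d_NMS-5781/d_NMS-2736)² = 6.554 / (20.0)² = 0.01638.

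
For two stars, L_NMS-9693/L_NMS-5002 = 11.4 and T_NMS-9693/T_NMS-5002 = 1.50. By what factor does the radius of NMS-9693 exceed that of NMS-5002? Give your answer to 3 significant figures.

L ∝ R²T⁴ gives R ∝ √L / T², so
R_NMS-9693/R_NMS-5002 = √(11.4) / (1.50)² = 3.376 / 2.250 = 1.501.

1.50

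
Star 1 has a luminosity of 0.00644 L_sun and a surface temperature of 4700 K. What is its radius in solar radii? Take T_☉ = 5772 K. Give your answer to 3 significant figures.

R/R_☉ = √(L/L_☉) / (T/T_☉)² = √(0.00644) / (0.8143)²
       = 0.08025 / 0.6630 = 0.1210.

0.121 solar radii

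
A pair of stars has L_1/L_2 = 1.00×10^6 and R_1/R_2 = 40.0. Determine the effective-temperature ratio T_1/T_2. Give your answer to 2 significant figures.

5.0

L ∝ R²T⁴ gives T ∝ (L/R²)^(1/4), so
T_1/T_2 = (1.00×10^6 / 40.0²)^(1/4) = (625.0)^(1/4) = 5.000.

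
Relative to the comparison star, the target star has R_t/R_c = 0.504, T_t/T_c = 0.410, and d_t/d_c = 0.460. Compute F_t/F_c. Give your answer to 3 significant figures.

0.0339

L_t/L_c = (R_t/R_c)²(T_t/T_c)⁴ = (0.504)² × (0.410)⁴ = 0.007178.
F_t/F_c = (L_t/L_c)/(d_t/d_c)² = 0.007178 / (0.460)² = 0.03392.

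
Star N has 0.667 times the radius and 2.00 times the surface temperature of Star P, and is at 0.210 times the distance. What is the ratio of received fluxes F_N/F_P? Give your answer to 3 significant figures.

L_N/L_P = (R_N/R_P)²(T_N/T_P)⁴ = (0.667)² × (2.00)⁴ = 7.118.
F_N/F_P = (L_N/L_P)/(d_N/d_P)² = 7.118 / (0.210)² = 161.4.

161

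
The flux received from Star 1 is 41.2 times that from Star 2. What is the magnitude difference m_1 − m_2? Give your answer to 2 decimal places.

m_1 − m_2 = −2.5 log₁₀(F_1/F_2) = −2.5 log₁₀(41.2) = −2.5 × (1.615) = -4.037.

-4.04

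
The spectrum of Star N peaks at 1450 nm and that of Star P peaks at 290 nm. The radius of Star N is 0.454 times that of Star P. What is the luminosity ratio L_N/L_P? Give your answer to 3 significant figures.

Wien's law gives T ∝ 1/λ_max, so T_N/T_P = λ_P/λ_N = 290/1450 = 0.2000.
Then L ∝ R²T⁴ gives L_N/L_P = (0.454)² × (0.2000)⁴ = 0.2061 × 0.001600 = 3.298×10^-4.

3.30×10^-4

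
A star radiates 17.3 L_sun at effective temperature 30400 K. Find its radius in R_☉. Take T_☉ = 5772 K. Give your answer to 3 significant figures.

R/R_☉ = √(L/L_☉) / (T/T_☉)² = √(17.3) / (5.267)²
       = 4.159 / 27.74 = 0.1499.

0.150 R_☉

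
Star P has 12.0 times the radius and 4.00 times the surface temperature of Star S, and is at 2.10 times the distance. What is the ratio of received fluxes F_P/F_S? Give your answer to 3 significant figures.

8.36×10^3

L_P/L_S = (R_P/R_S)²(T_P/T_S)⁴ = (12.0)² × (4.00)⁴ = 3.686×10^4.
F_P/F_S = (L_P/L_S)/(d_P/d_S)² = 3.686×10^4 / (2.10)² = 8359.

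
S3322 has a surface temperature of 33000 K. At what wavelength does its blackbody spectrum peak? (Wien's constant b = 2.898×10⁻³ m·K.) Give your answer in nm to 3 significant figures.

87.8 nm

λ_max = b/T = 2.898×10⁻³ / 33000 = 8.78×10^-8 m = 87.82 nm.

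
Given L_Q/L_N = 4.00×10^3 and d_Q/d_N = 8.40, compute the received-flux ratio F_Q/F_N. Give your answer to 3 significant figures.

F = L/(4πd²), so F_Q/F_N = (L_Q/L_N) / (d_Q/d_N)²
= 4.00×10^3 / (8.40)² = 4.00×10^3 / 70.56 = 56.69.

56.7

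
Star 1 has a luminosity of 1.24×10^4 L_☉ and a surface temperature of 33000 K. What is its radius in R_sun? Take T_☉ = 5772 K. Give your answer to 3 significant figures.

R/R_☉ = √(L/L_☉) / (T/T_☉)² = √(1.24×10^4) / (5.717)²
       = 111.4 / 32.69 = 3.407.

3.41 R_sun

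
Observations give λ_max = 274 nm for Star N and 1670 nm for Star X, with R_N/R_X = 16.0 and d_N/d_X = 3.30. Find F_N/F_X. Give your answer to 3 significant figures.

3.24×10^4

Wien's law: T_N/T_X = λ_X/λ_N = 1670/274 = 6.095.
L_N/L_X = (R_N/R_X)²(T_N/T_X)⁴ = (16.0)²(6.095)⁴ = 3.533×10^5.
F_N/F_X = (L_N/L_X)/(d_N/d_X)² = 3.533×10^5/(3.30)² = 3.244×10^4.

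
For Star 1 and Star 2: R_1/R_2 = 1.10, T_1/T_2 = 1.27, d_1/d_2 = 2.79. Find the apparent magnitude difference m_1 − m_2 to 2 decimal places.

L_1/L_2 = (1.10)²(1.27)⁴ = 3.148.
F_1/F_2 = (L_1/L_2)/(d_1/d_2)² = 3.148/7.784 = 0.4044.
m_1 − m_2 = −2.5 log₁₀(0.4044) = 0.98.

0.98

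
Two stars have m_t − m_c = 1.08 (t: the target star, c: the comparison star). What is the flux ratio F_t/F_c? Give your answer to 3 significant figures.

0.370

F_t/F_c = 10^(−(m_t − m_c)/2.5) = 10^(-1.08/2.5) = 10^-0.432 = 0.3698.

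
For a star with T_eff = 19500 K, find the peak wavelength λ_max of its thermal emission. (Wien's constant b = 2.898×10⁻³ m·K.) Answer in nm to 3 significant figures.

149 nm

λ_max = b/T = 2.898×10⁻³ / 19500 = 1.49×10^-7 m = 148.6 nm.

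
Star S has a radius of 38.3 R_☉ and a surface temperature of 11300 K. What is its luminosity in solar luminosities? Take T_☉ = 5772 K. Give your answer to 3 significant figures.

L/L_☉ = (R/R_☉)² (T/T_☉)⁴ = (38.3)² × (11300/5772)⁴
       = 1467 × (1.958)⁴ = 1467 × 14.69 = 2.155×10^4.

2.15×10^4 solar luminosities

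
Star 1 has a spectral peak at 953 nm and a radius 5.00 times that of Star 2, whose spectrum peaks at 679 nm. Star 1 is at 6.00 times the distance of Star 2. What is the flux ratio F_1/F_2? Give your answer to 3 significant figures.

Wien's law: T_1/T_2 = λ_2/λ_1 = 679/953 = 0.7125.
L_1/L_2 = (R_1/R_2)²(T_1/T_2)⁴ = (5.00)²(0.7125)⁴ = 6.442.
F_1/F_2 = (L_1/L_2)/(d_1/d_2)² = 6.442/(6.00)² = 0.1790.

0.179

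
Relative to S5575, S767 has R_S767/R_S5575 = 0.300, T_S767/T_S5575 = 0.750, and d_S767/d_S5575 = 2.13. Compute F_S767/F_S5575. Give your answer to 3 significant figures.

L_S767/L_S5575 = (R_S767/R_S5575)²(T_S767/T_S5575)⁴ = (0.300)² × (0.750)⁴ = 0.02848.
F_S767/F_S5575 = (L_S767/L_S5575)/(d_S767/d_S5575)² = 0.02848 / (2.13)² = 0.006277.

0.00628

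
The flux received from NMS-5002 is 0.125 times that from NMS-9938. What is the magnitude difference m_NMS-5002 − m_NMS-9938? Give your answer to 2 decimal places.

2.26

m_NMS-5002 − m_NMS-9938 = −2.5 log₁₀(F_NMS-5002/F_NMS-9938) = −2.5 log₁₀(0.125) = −2.5 × (-0.903) = 2.258.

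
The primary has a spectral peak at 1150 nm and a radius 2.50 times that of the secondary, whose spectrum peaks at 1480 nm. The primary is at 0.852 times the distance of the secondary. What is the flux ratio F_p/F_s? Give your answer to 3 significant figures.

23.6

Wien's law: T_p/T_s = λ_s/λ_p = 1480/1150 = 1.287.
L_p/L_s = (R_p/R_s)²(T_p/T_s)⁴ = (2.50)²(1.287)⁴ = 17.14.
F_p/F_s = (L_p/L_s)/(d_p/d_s)² = 17.14/(0.852)² = 23.62.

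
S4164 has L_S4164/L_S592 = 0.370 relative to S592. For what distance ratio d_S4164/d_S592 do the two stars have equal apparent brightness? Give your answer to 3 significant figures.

Equal flux requires L_S4164/d_S4164² = L_S592/d_S592², so d_S4164/d_S592 = √(L_S4164/L_S592)
= √(0.370) = 0.6083.

0.608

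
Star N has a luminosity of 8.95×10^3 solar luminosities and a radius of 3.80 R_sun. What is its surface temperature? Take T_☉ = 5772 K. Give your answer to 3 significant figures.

2.88×10^4 K

T/T_☉ = (L/L_☉)^(1/4) / (R/R_☉)^(1/2)
T = 5772 × (8.95×10^3)^(1/4) / √(3.80) = 5772 × 9.726 / 1.949 = 2.880×10^4 K.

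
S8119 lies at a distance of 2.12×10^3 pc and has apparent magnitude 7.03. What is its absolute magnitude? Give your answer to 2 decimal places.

-4.60

M = m − 5 log₁₀(d/10 pc) = 7.03 − 5 log₁₀(2.12×10^3/10)
  = 7.03 − 5 × 2.326 = 7.03 − 11.63 = -4.60.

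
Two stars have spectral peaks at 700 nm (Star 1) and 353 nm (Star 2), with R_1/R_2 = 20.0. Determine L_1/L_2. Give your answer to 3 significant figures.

Wien's law gives T ∝ 1/λ_max, so T_1/T_2 = λ_2/λ_1 = 353/700 = 0.5043.
Then L ∝ R²T⁴ gives L_1/L_2 = (20.0)² × (0.5043)⁴ = 400.0 × 0.06467 = 25.87.

25.9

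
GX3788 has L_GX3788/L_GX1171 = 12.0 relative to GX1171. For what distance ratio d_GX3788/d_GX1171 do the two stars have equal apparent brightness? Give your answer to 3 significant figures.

Equal flux requires L_GX3788/d_GX3788² = L_GX1171/d_GX1171², so d_GX3788/d_GX1171 = √(L_GX3788/L_GX1171)
= √(12.0) = 3.464.

3.46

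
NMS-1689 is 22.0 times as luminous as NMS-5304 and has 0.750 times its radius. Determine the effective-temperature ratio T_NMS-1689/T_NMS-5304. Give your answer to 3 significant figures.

L ∝ R²T⁴ gives T ∝ (L/R²)^(1/4), so
T_NMS-1689/T_NMS-5304 = (22.0 / 0.750²)^(1/4) = (39.11)^(1/4) = 2.501.

2.50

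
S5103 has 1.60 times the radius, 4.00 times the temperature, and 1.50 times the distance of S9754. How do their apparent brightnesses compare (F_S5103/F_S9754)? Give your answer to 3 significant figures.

L_S5103/L_S9754 = (R_S5103/R_S9754)²(T_S5103/T_S9754)⁴ = (1.60)² × (4.00)⁴ = 655.4.
F_S5103/F_S9754 = (L_S5103/L_S9754)/(d_S5103/d_S9754)² = 655.4 / (1.50)² = 291.3.

291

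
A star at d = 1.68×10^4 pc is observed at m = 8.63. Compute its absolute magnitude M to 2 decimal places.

M = m − 5 log₁₀(d/10 pc) = 8.63 − 5 log₁₀(1.68×10^4/10)
  = 8.63 − 5 × 3.225 = 8.63 − 16.13 = -7.50.

-7.50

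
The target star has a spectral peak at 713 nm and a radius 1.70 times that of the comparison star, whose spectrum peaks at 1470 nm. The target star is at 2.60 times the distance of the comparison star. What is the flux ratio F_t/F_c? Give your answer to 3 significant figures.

Wien's law: T_t/T_c = λ_c/λ_t = 1470/713 = 2.062.
L_t/L_c = (R_t/R_c)²(T_t/T_c)⁴ = (1.70)²(2.062)⁴ = 52.22.
F_t/F_c = (L_t/L_c)/(d_t/d_c)² = 52.22/(2.60)² = 7.724.

7.72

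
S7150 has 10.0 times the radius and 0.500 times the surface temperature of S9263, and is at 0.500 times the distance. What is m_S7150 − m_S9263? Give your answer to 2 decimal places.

L_S7150/L_S9263 = (10.0)²(0.500)⁴ = 6.250.
F_S7150/F_S9263 = (L_S7150/L_S9263)/(d_S7150/d_S9263)² = 6.250/0.2500 = 25.00.
m_S7150 − m_S9263 = −2.5 log₁₀(25.00) = -3.49.

-3.49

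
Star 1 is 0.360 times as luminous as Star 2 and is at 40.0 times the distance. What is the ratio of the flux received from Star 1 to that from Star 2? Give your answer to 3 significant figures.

F = L/(4πd²), so F_1/F_2 = (L_1/L_2) / (d_1/d_2)²
= 0.360 / (40.0)² = 0.360 / 1600 = 2.250×10^-4.

2.25×10^-4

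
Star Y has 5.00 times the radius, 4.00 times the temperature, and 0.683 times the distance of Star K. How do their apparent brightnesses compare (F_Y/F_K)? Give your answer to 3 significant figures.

L_Y/L_K = (R_Y/R_K)²(T_Y/T_K)⁴ = (5.00)² × (4.00)⁴ = 6400.
F_Y/F_K = (L_Y/L_K)/(d_Y/d_K)² = 6400 / (0.683)² = 1.372×10^4.

1.37×10^4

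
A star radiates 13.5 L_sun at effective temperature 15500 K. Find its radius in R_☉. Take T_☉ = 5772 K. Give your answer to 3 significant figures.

0.510 R_☉

R/R_☉ = √(L/L_☉) / (T/T_☉)² = √(13.5) / (2.685)²
       = 3.674 / 7.211 = 0.5095.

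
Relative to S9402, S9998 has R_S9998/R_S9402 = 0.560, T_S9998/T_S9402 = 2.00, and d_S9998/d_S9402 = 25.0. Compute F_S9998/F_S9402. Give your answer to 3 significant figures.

L_S9998/L_S9402 = (R_S9998/R_S9402)²(T_S9998/T_S9402)⁴ = (0.560)² × (2.00)⁴ = 5.018.
F_S9998/F_S9402 = (L_S9998/L_S9402)/(d_S9998/d_S9402)² = 5.018 / (25.0)² = 0.008028.

0.00803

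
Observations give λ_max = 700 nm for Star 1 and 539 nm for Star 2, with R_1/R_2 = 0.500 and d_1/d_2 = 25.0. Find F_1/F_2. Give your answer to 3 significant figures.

1.41×10^-4

Wien's law: T_1/T_2 = λ_2/λ_1 = 539/700 = 0.7700.
L_1/L_2 = (R_1/R_2)²(T_1/T_2)⁴ = (0.500)²(0.7700)⁴ = 0.08788.
F_1/F_2 = (L_1/L_2)/(d_1/d_2)² = 0.08788/(25.0)² = 1.406×10^-4.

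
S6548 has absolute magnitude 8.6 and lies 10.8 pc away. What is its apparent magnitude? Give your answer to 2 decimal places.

8.77

m = M + 5 log₁₀(d/10 pc) = 8.6 + 5 log₁₀(10.8/10)
  = 8.6 + 5 × 0.033 = 8.6 + 0.17 = 8.77.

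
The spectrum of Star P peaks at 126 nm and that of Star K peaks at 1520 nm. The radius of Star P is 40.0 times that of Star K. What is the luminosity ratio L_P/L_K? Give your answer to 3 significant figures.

3.39×10^7

Wien's law gives T ∝ 1/λ_max, so T_P/T_K = λ_K/λ_P = 1520/126 = 12.06.
Then L ∝ R²T⁴ gives L_P/L_K = (40.0)² × (12.06)⁴ = 1600 × 2.118×10^4 = 3.389×10^7.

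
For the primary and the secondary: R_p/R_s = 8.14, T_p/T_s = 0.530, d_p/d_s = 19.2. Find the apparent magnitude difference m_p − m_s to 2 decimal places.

L_p/L_s = (8.14)²(0.530)⁴ = 5.228.
F_p/F_s = (L_p/L_s)/(d_p/d_s)² = 5.228/368.6 = 0.01418.
m_p − m_s = −2.5 log₁₀(0.01418) = 4.62.

4.62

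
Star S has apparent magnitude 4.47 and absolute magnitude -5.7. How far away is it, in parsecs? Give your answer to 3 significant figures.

m − M = 5 log₁₀(d/10 pc)
4.47 − (-5.7) = 10.17 = 5 log₁₀(d/10)
d = 10 × 10^(10.17/5) = 10 × 10^2.034 = 1081 pc.

1.08×10^3 pc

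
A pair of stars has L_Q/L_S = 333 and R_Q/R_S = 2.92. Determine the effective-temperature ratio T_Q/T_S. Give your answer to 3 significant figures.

L ∝ R²T⁴ gives T ∝ (L/R²)^(1/4), so
T_Q/T_S = (333 / 2.92²)^(1/4) = (39.06)^(1/4) = 2.500.

2.50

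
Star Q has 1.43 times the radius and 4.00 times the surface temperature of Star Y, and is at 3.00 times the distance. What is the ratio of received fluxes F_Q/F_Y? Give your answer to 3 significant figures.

58.2

L_Q/L_Y = (R_Q/R_Y)²(T_Q/T_Y)⁴ = (1.43)² × (4.00)⁴ = 523.5.
F_Q/F_Y = (L_Q/L_Y)/(d_Q/d_Y)² = 523.5 / (3.00)² = 58.17.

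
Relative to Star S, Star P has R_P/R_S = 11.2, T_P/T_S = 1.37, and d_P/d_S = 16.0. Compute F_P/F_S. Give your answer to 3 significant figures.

1.73

L_P/L_S = (R_P/R_S)²(T_P/T_S)⁴ = (11.2)² × (1.37)⁴ = 441.9.
F_P/F_S = (L_P/L_S)/(d_P/d_S)² = 441.9 / (16.0)² = 1.726.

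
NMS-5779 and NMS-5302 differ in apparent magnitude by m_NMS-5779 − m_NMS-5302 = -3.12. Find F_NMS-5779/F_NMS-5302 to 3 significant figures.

17.7

F_NMS-5779/F_NMS-5302 = 10^(−(m_NMS-5779 − m_NMS-5302)/2.5) = 10^(3.12/2.5) = 10^1.248 = 17.70.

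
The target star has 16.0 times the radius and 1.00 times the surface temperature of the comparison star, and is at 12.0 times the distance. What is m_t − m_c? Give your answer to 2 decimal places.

-0.62

L_t/L_c = (16.0)²(1.00)⁴ = 256.0.
F_t/F_c = (L_t/L_c)/(d_t/d_c)² = 256.0/144.0 = 1.778.
m_t − m_c = −2.5 log₁₀(1.778) = -0.62.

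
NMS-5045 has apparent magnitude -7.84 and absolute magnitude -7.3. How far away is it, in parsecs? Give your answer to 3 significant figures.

m − M = 5 log₁₀(d/10 pc)
-7.84 − (-7.3) = -0.54 = 5 log₁₀(d/10)
d = 10 × 10^(-0.54/5) = 10 × 10^-0.108 = 7.798 pc.

7.80 pc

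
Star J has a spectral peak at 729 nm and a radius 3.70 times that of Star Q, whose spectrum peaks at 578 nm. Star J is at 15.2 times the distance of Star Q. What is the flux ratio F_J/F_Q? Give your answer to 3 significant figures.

0.0234

Wien's law: T_J/T_Q = λ_Q/λ_J = 578/729 = 0.7929.
L_J/L_Q = (R_J/R_Q)²(T_J/T_Q)⁴ = (3.70)²(0.7929)⁴ = 5.410.
F_J/F_Q = (L_J/L_Q)/(d_J/d_Q)² = 5.410/(15.2)² = 0.02342.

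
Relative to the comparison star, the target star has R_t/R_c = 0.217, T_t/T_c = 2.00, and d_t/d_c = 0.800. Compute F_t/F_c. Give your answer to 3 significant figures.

1.18

L_t/L_c = (R_t/R_c)²(T_t/T_c)⁴ = (0.217)² × (2.00)⁴ = 0.7534.
F_t/F_c = (L_t/L_c)/(d_t/d_c)² = 0.7534 / (0.800)² = 1.177.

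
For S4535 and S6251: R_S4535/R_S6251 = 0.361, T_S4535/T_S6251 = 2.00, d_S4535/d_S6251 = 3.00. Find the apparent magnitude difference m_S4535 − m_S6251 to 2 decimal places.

1.59

L_S4535/L_S6251 = (0.361)²(2.00)⁴ = 2.085.
F_S4535/F_S6251 = (L_S4535/L_S6251)/(d_S4535/d_S6251)² = 2.085/9.000 = 0.2317.
m_S4535 − m_S6251 = −2.5 log₁₀(0.2317) = 1.59.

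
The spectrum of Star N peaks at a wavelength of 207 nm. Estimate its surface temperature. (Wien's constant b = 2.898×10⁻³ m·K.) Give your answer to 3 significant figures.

1.40×10^4 K

T = b/λ_max = 2.898×10⁻³ / (207×10⁻⁹) = 1.400×10^4 K.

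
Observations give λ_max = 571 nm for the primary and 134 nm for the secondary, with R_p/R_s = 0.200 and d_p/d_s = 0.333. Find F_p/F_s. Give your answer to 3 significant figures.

0.00109

Wien's law: T_p/T_s = λ_s/λ_p = 134/571 = 0.2347.
L_p/L_s = (R_p/R_s)²(T_p/T_s)⁴ = (0.200)²(0.2347)⁴ = 1.213×10^-4.
F_p/F_s = (L_p/L_s)/(d_p/d_s)² = 1.213×10^-4/(0.333)² = 0.001094.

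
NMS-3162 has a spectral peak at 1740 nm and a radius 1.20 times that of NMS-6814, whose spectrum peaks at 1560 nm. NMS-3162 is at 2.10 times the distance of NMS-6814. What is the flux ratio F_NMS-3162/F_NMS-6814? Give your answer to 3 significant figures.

Wien's law: T_NMS-3162/T_NMS-6814 = λ_NMS-6814/λ_NMS-3162 = 1560/1740 = 0.8966.
L_NMS-3162/L_NMS-6814 = (R_NMS-3162/R_NMS-6814)²(T_NMS-3162/T_NMS-6814)⁴ = (1.20)²(0.8966)⁴ = 0.9304.
F_NMS-3162/F_NMS-6814 = (L_NMS-3162/L_NMS-6814)/(d_NMS-3162/d_NMS-6814)² = 0.9304/(2.10)² = 0.2110.

0.211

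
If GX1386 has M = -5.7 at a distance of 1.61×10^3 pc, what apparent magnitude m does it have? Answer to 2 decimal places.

5.33

m = M + 5 log₁₀(d/10 pc) = -5.7 + 5 log₁₀(1.61×10^3/10)
  = -5.7 + 5 × 2.207 = -5.7 + 11.03 = 5.33.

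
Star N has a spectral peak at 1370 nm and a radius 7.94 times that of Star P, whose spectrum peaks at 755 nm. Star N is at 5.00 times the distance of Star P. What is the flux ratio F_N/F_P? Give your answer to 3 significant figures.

Wien's law: T_N/T_P = λ_P/λ_N = 755/1370 = 0.5511.
L_N/L_P = (R_N/R_P)²(T_N/T_P)⁴ = (7.94)²(0.5511)⁴ = 5.815.
F_N/F_P = (L_N/L_P)/(d_N/d_P)² = 5.815/(5.00)² = 0.2326.

0.233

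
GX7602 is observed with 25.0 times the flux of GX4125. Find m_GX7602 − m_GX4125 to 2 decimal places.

-3.49

m_GX7602 − m_GX4125 = −2.5 log₁₀(F_GX7602/F_GX4125) = −2.5 log₁₀(25.0) = −2.5 × (1.398) = -3.495.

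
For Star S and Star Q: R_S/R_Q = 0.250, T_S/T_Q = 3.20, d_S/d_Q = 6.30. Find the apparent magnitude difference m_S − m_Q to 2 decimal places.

1.96

L_S/L_Q = (0.250)²(3.20)⁴ = 6.554.
F_S/F_Q = (L_S/L_Q)/(d_S/d_Q)² = 6.554/39.69 = 0.1651.
m_S − m_Q = −2.5 log₁₀(0.1651) = 1.96.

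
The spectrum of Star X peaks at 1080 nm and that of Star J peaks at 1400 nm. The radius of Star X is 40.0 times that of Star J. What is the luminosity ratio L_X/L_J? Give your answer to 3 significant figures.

4.52×10^3

Wien's law gives T ∝ 1/λ_max, so T_X/T_J = λ_J/λ_X = 1400/1080 = 1.296.
Then L ∝ R²T⁴ gives L_X/L_J = (40.0)² × (1.296)⁴ = 1600 × 2.824 = 4518.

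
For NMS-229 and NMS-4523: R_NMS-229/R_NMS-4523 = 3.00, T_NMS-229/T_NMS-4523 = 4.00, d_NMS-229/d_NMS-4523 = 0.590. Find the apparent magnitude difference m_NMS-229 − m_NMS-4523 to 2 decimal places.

-9.55

L_NMS-229/L_NMS-4523 = (3.00)²(4.00)⁴ = 2304.
F_NMS-229/F_NMS-4523 = (L_NMS-229/L_NMS-4523)/(d_NMS-229/d_NMS-4523)² = 2304/0.3481 = 6619.
m_NMS-229 − m_NMS-4523 = −2.5 log₁₀(6619) = -9.55.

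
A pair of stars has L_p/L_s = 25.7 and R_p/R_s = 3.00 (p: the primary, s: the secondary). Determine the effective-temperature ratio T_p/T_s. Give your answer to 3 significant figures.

L ∝ R²T⁴ gives T ∝ (L/R²)^(1/4), so
T_p/T_s = (25.7 / 3.00²)^(1/4) = (2.856)^(1/4) = 1.300.

1.30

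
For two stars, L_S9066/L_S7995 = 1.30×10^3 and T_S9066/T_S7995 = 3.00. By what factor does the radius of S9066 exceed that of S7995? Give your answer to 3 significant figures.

4.01

L ∝ R²T⁴ gives R ∝ √L / T², so
R_S9066/R_S7995 = √(1.30×10^3) / (3.00)² = 36.06 / 9.000 = 4.006.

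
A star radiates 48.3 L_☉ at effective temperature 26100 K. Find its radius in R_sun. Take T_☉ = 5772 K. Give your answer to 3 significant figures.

0.340 R_sun

R/R_☉ = √(L/L_☉) / (T/T_☉)² = √(48.3) / (4.522)²
       = 6.950 / 20.45 = 0.3399.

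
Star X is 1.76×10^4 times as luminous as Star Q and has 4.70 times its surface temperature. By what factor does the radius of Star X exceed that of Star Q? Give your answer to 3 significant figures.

6.01

L ∝ R²T⁴ gives R ∝ √L / T², so
R_X/R_Q = √(1.76×10^4) / (4.70)² = 132.7 / 22.09 = 6.006.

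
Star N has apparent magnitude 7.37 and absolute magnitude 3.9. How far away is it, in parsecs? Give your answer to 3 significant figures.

49.4 pc

m − M = 5 log₁₀(d/10 pc)
7.37 − (3.9) = 3.47 = 5 log₁₀(d/10)
d = 10 × 10^(3.47/5) = 10 × 10^0.694 = 49.43 pc.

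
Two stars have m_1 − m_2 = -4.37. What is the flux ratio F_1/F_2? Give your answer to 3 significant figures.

F_1/F_2 = 10^(−(m_1 − m_2)/2.5) = 10^(4.37/2.5) = 10^1.748 = 55.98.

56.0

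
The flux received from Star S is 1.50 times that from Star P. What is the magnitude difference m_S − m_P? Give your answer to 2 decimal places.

-0.44

m_S − m_P = −2.5 log₁₀(F_S/F_P) = −2.5 log₁₀(1.50) = −2.5 × (0.176) = -0.440.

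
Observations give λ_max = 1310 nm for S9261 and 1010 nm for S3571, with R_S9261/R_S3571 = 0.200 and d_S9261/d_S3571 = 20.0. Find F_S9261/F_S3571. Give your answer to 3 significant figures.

3.53×10^-5

Wien's law: T_S9261/T_S3571 = λ_S3571/λ_S9261 = 1010/1310 = 0.7710.
L_S9261/L_S3571 = (R_S9261/R_S3571)²(T_S9261/T_S3571)⁴ = (0.200)²(0.7710)⁴ = 0.01413.
F_S9261/F_S3571 = (L_S9261/L_S3571)/(d_S9261/d_S3571)² = 0.01413/(20.0)² = 3.533×10^-5.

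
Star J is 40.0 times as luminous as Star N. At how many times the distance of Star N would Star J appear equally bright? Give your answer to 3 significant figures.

Equal flux requires L_J/d_J² = L_N/d_N², so d_J/d_N = √(L_J/L_N)
= √(40.0) = 6.325.

6.32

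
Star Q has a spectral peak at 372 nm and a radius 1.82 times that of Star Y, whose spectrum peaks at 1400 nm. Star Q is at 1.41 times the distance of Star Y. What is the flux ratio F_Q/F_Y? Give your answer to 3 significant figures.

334

Wien's law: T_Q/T_Y = λ_Y/λ_Q = 1400/372 = 3.763.
L_Q/L_Y = (R_Q/R_Y)²(T_Q/T_Y)⁴ = (1.82)²(3.763)⁴ = 664.5.
F_Q/F_Y = (L_Q/L_Y)/(d_Q/d_Y)² = 664.5/(1.41)² = 334.2.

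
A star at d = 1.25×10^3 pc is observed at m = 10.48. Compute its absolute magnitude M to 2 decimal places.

M = m − 5 log₁₀(d/10 pc) = 10.48 − 5 log₁₀(1.25×10^3/10)
  = 10.48 − 5 × 2.097 = 10.48 − 10.48 = -0.00.

-0.00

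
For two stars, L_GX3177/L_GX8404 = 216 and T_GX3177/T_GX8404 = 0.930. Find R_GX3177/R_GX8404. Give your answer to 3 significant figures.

L ∝ R²T⁴ gives R ∝ √L / T², so
R_GX3177/R_GX8404 = √(216) / (0.930)² = 14.70 / 0.8649 = 16.99.

17.0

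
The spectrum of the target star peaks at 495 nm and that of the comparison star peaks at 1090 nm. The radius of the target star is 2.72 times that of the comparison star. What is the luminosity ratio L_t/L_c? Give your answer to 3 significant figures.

174

Wien's law gives T ∝ 1/λ_max, so T_t/T_c = λ_c/λ_t = 1090/495 = 2.202.
Then L ∝ R²T⁴ gives L_t/L_c = (2.72)² × (2.202)⁴ = 7.398 × 23.51 = 173.9.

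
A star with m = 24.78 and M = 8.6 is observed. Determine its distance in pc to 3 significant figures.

1.72×10^4 pc

m − M = 5 log₁₀(d/10 pc)
24.78 − (8.6) = 16.18 = 5 log₁₀(d/10)
d = 10 × 10^(16.18/5) = 10 × 10^3.236 = 1.722×10^4 pc.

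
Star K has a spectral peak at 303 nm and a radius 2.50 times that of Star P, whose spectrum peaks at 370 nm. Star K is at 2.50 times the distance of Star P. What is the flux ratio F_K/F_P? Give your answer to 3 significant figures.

Wien's law: T_K/T_P = λ_P/λ_K = 370/303 = 1.221.
L_K/L_P = (R_K/R_P)²(T_K/T_P)⁴ = (2.50)²(1.221)⁴ = 13.90.
F_K/F_P = (L_K/L_P)/(d_K/d_P)² = 13.90/(2.50)² = 2.223.

2.22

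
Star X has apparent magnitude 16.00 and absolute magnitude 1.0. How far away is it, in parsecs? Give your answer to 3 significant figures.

m − M = 5 log₁₀(d/10 pc)
16.00 − (1.0) = 15.00 = 5 log₁₀(d/10)
d = 10 × 10^(15.00/5) = 10 × 10^3.000 = 1.000×10^4 pc.

1.00×10^4 pc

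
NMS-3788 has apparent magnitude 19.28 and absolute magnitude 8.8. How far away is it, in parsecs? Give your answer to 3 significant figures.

1.25×10^3 pc

m − M = 5 log₁₀(d/10 pc)
19.28 − (8.8) = 10.48 = 5 log₁₀(d/10)
d = 10 × 10^(10.48/5) = 10 × 10^2.096 = 1247 pc.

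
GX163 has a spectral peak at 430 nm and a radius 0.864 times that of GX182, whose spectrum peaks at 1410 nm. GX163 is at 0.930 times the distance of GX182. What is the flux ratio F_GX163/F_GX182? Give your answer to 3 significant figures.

99.8

Wien's law: T_GX163/T_GX182 = λ_GX182/λ_GX163 = 1410/430 = 3.279.
L_GX163/L_GX182 = (R_GX163/R_GX182)²(T_GX163/T_GX182)⁴ = (0.864)²(3.279)⁴ = 86.30.
F_GX163/F_GX182 = (L_GX163/L_GX182)/(d_GX163/d_GX182)² = 86.30/(0.930)² = 99.78.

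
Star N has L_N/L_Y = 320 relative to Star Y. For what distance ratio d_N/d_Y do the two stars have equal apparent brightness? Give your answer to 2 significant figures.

18

Equal flux requires L_N/d_N² = L_Y/d_Y², so d_N/d_Y = √(L_N/L_Y)
= √(320) = 17.89.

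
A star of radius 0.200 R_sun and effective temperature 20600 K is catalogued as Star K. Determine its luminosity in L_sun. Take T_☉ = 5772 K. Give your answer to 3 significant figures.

L/L_☉ = (R/R_☉)² (T/T_☉)⁴ = (0.200)² × (20600/5772)⁴
       = 0.04000 × (3.569)⁴ = 0.04000 × 162.2 = 6.490.

6.49 L_sun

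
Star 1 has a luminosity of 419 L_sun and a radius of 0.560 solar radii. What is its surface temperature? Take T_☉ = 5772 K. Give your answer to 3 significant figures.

T/T_☉ = (L/L_☉)^(1/4) / (R/R_☉)^(1/2)
T = 5772 × (419)^(1/4) / √(0.560) = 5772 × 4.524 / 0.7483 = 3.490×10^4 K.

3.49×10^4 K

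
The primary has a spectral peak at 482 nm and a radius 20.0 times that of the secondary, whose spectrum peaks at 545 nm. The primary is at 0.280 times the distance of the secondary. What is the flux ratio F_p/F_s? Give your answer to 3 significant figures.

Wien's law: T_p/T_s = λ_s/λ_p = 545/482 = 1.131.
L_p/L_s = (R_p/R_s)²(T_p/T_s)⁴ = (20.0)²(1.131)⁴ = 653.8.
F_p/F_s = (L_p/L_s)/(d_p/d_s)² = 653.8/(0.280)² = 8340.

8.34×10^3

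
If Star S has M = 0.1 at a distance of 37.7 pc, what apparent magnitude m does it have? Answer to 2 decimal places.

m = M + 5 log₁₀(d/10 pc) = 0.1 + 5 log₁₀(37.7/10)
  = 0.1 + 5 × 0.576 = 0.1 + 2.88 = 2.98.

2.98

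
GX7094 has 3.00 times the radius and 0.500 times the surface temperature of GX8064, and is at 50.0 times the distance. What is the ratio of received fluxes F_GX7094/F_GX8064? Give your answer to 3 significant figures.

L_GX7094/L_GX8064 = (R_GX7094/R_GX8064)²(T_GX7094/T_GX8064)⁴ = (3.00)² × (0.500)⁴ = 0.5625.
F_GX7094/F_GX8064 = (L_GX7094/L_GX8064)/(d_GX7094/d_GX8064)² = 0.5625 / (50.0)² = 2.250×10^-4.

2.25×10^-4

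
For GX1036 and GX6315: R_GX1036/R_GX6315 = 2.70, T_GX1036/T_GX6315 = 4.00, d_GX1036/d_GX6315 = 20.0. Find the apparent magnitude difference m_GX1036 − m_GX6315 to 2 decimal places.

L_GX1036/L_GX6315 = (2.70)²(4.00)⁴ = 1866.
F_GX1036/F_GX6315 = (L_GX1036/L_GX6315)/(d_GX1036/d_GX6315)² = 1866/400.0 = 4.666.
m_GX1036 − m_GX6315 = −2.5 log₁₀(4.666) = -1.67.

-1.67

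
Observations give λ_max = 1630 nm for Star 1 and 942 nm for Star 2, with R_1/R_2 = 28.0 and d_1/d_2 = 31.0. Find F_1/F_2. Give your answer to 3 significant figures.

Wien's law: T_1/T_2 = λ_2/λ_1 = 942/1630 = 0.5779.
L_1/L_2 = (R_1/R_2)²(T_1/T_2)⁴ = (28.0)²(0.5779)⁴ = 87.45.
F_1/F_2 = (L_1/L_2)/(d_1/d_2)² = 87.45/(31.0)² = 0.09100.

0.0910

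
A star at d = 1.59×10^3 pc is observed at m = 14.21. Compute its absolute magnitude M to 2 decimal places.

3.20

M = m − 5 log₁₀(d/10 pc) = 14.21 − 5 log₁₀(1.59×10^3/10)
  = 14.21 − 5 × 2.201 = 14.21 − 11.01 = 3.20.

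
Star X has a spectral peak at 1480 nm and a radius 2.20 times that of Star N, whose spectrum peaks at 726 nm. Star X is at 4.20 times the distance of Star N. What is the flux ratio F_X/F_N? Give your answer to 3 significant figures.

Wien's law: T_X/T_N = λ_N/λ_X = 726/1480 = 0.4905.
L_X/L_N = (R_X/R_N)²(T_X/T_N)⁴ = (2.20)²(0.4905)⁴ = 0.2802.
F_X/F_N = (L_X/L_N)/(d_X/d_N)² = 0.2802/(4.20)² = 0.01589.

0.0159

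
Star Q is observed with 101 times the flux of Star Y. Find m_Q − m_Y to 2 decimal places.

m_Q − m_Y = −2.5 log₁₀(F_Q/F_Y) = −2.5 log₁₀(101) = −2.5 × (2.004) = -5.011.

-5.01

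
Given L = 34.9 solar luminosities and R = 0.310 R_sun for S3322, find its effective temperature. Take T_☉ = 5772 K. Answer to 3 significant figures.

T/T_☉ = (L/L_☉)^(1/4) / (R/R_☉)^(1/2)
T = 5772 × (34.9)^(1/4) / √(0.310) = 5772 × 2.431 / 0.5568 = 2.520×10^4 K.

2.52×10^4 K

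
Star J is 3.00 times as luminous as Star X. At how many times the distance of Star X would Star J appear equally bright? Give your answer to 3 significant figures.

Equal flux requires L_J/d_J² = L_X/d_X², so d_J/d_X = √(L_J/L_X)
= √(3.00) = 1.732.

1.73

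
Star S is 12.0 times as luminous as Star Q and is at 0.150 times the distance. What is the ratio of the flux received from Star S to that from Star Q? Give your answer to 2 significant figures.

5.3×10^2

F = L/(4πd²), so F_S/F_Q = (L_S/L_Q) / (d_S/d_Q)²
= 12.0 / (0.150)² = 12.0 / 0.02250 = 533.3.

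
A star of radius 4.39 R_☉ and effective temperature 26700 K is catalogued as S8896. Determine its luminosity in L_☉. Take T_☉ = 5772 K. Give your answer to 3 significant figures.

L/L_☉ = (R/R_☉)² (T/T_☉)⁴ = (4.39)² × (26700/5772)⁴
       = 19.27 × (4.626)⁴ = 19.27 × 457.9 = 8824.

8.82×10^3 L_☉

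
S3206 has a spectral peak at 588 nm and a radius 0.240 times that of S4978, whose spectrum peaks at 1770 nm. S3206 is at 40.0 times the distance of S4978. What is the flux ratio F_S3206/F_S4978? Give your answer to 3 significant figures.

Wien's law: T_S3206/T_S4978 = λ_S4978/λ_S3206 = 1770/588 = 3.010.
L_S3206/L_S4978 = (R_S3206/R_S4978)²(T_S3206/T_S4978)⁴ = (0.240)²(3.010)⁴ = 4.729.
F_S3206/F_S4978 = (L_S3206/L_S4978)/(d_S3206/d_S4978)² = 4.729/(40.0)² = 0.002956.

0.00296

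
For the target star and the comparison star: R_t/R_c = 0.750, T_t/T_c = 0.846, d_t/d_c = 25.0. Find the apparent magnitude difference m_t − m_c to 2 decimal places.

8.34

L_t/L_c = (0.750)²(0.846)⁴ = 0.2881.
F_t/F_c = (L_t/L_c)/(d_t/d_c)² = 0.2881/625.0 = 4.610×10^-4.
m_t − m_c = −2.5 log₁₀(4.610×10^-4) = 8.34.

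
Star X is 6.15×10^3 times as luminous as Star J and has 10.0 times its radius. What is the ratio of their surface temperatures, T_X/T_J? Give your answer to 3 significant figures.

L ∝ R²T⁴ gives T ∝ (L/R²)^(1/4), so
T_X/T_J = (6.15×10^3 / 10.0²)^(1/4) = (61.50)^(1/4) = 2.800.

2.80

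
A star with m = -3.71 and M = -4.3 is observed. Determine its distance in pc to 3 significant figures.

13.1 pc

m − M = 5 log₁₀(d/10 pc)
-3.71 − (-4.3) = 0.59 = 5 log₁₀(d/10)
d = 10 × 10^(0.59/5) = 10 × 10^0.118 = 13.12 pc.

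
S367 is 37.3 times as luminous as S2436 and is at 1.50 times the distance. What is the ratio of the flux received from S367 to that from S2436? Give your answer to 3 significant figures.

F = L/(4πd²), so F_S367/F_S2436 = (L_S367/L_S2436) / (d_S367/d_S2436)²
= 37.3 / (1.50)² = 37.3 / 2.250 = 16.58.

16.6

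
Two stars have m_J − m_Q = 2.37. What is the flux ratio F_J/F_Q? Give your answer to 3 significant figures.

0.113

F_J/F_Q = 10^(−(m_J − m_Q)/2.5) = 10^(-2.37/2.5) = 10^-0.948 = 0.1127.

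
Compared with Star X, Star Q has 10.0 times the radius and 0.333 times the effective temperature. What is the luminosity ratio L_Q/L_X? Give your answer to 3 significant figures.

1.23

From the Stefan–Boltzmann law, L ∝ R²T⁴, so
L_Q/L_X = (R_Q/R_X)² (T_Q/T_X)⁴ = (10.0)² × (0.333)⁴ = 100.0 × 0.01230 = 1.230.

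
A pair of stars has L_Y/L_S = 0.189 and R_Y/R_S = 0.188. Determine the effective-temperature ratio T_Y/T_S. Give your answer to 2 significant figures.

1.5

L ∝ R²T⁴ gives T ∝ (L/R²)^(1/4), so
T_Y/T_S = (0.189 / 0.188²)^(1/4) = (5.347)^(1/4) = 1.521.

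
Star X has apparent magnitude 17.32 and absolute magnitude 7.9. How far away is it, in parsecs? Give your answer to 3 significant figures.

m − M = 5 log₁₀(d/10 pc)
17.32 − (7.9) = 9.42 = 5 log₁₀(d/10)
d = 10 × 10^(9.42/5) = 10 × 10^1.884 = 765.6 pc.

766 pc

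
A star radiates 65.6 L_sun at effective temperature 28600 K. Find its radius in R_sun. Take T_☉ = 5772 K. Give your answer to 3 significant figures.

0.330 R_sun

R/R_☉ = √(L/L_☉) / (T/T_☉)² = √(65.6) / (4.955)²
       = 8.099 / 24.55 = 0.3299.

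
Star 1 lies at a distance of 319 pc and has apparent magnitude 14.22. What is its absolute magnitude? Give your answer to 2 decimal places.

6.70

M = m − 5 log₁₀(d/10 pc) = 14.22 − 5 log₁₀(319/10)
  = 14.22 − 5 × 1.504 = 14.22 − 7.52 = 6.70.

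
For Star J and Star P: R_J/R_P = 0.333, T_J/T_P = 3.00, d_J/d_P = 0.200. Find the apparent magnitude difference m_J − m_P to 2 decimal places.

-5.88

L_J/L_P = (0.333)²(3.00)⁴ = 8.982.
F_J/F_P = (L_J/L_P)/(d_J/d_P)² = 8.982/0.04000 = 224.6.
m_J − m_P = −2.5 log₁₀(224.6) = -5.88.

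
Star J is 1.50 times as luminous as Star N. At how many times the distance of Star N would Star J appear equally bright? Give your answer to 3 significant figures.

1.22

Equal flux requires L_J/d_J² = L_N/d_N², so d_J/d_N = √(L_J/L_N)
= √(1.50) = 1.225.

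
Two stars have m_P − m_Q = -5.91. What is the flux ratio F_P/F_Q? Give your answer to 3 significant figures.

231

F_P/F_Q = 10^(−(m_P − m_Q)/2.5) = 10^(5.91/2.5) = 10^2.364 = 231.2.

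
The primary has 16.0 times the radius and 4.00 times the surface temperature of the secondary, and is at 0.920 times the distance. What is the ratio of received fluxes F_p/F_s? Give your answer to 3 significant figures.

L_p/L_s = (R_p/R_s)²(T_p/T_s)⁴ = (16.0)² × (4.00)⁴ = 6.554×10^4.
F_p/F_s = (L_p/L_s)/(d_p/d_s)² = 6.554×10^4 / (0.920)² = 7.743×10^4.

7.74×10^4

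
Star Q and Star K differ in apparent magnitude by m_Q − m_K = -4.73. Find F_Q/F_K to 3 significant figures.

78.0

F_Q/F_K = 10^(−(m_Q − m_K)/2.5) = 10^(4.73/2.5) = 10^1.892 = 77.98.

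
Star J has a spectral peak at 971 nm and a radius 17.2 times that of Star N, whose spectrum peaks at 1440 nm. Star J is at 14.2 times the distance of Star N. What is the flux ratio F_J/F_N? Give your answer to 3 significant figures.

Wien's law: T_J/T_N = λ_N/λ_J = 1440/971 = 1.483.
L_J/L_N = (R_J/R_N)²(T_J/T_N)⁴ = (17.2)²(1.483)⁴ = 1431.
F_J/F_N = (L_J/L_N)/(d_J/d_N)² = 1431/(14.2)² = 7.097.

7.10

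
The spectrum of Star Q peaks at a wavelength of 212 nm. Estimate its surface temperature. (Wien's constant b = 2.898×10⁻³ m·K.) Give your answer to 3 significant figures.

T = b/λ_max = 2.898×10⁻³ / (212×10⁻⁹) = 1.367×10^4 K.

1.37×10^4 K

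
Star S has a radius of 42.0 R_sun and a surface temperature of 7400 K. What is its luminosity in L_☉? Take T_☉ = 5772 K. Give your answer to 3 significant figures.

4.77×10^3 L_☉

L/L_☉ = (R/R_☉)² (T/T_☉)⁴ = (42.0)² × (7400/5772)⁴
       = 1764 × (1.282)⁴ = 1764 × 2.702 = 4766.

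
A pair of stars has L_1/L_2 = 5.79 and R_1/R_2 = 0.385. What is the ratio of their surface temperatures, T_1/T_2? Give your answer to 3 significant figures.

2.50

L ∝ R²T⁴ gives T ∝ (L/R²)^(1/4), so
T_1/T_2 = (5.79 / 0.385²)^(1/4) = (39.06)^(1/4) = 2.500.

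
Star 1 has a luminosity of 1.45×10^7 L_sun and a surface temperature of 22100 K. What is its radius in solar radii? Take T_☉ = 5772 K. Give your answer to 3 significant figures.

R/R_☉ = √(L/L_☉) / (T/T_☉)² = √(1.45×10^7) / (3.829)²
       = 3808 / 14.66 = 259.7.

260 solar radii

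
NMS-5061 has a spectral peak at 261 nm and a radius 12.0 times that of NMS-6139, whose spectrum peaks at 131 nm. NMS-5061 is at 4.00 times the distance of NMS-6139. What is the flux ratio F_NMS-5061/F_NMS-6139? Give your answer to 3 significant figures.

0.571

Wien's law: T_NMS-5061/T_NMS-6139 = λ_NMS-6139/λ_NMS-5061 = 131/261 = 0.5019.
L_NMS-5061/L_NMS-6139 = (R_NMS-5061/R_NMS-6139)²(T_NMS-5061/T_NMS-6139)⁴ = (12.0)²(0.5019)⁴ = 9.139.
F_NMS-5061/F_NMS-6139 = (L_NMS-5061/L_NMS-6139)/(d_NMS-5061/d_NMS-6139)² = 9.139/(4.00)² = 0.5712.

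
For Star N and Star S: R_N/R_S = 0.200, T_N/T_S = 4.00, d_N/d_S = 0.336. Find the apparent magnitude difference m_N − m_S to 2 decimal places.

L_N/L_S = (0.200)²(4.00)⁴ = 10.24.
F_N/F_S = (L_N/L_S)/(d_N/d_S)² = 10.24/0.1129 = 90.70.
m_N − m_S = −2.5 log₁₀(90.70) = -4.89.

-4.89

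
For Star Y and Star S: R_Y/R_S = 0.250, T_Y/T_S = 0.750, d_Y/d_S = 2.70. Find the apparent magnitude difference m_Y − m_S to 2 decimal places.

L_Y/L_S = (0.250)²(0.750)⁴ = 0.01978.
F_Y/F_S = (L_Y/L_S)/(d_Y/d_S)² = 0.01978/7.290 = 0.002713.
m_Y − m_S = −2.5 log₁₀(0.002713) = 6.42.

6.42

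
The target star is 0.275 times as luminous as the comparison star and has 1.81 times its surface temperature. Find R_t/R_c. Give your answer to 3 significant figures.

0.160

L ∝ R²T⁴ gives R ∝ √L / T², so
R_t/R_c = √(0.275) / (1.81)² = 0.5244 / 3.276 = 0.1601.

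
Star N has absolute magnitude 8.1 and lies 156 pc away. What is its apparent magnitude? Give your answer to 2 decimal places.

m = M + 5 log₁₀(d/10 pc) = 8.1 + 5 log₁₀(156/10)
  = 8.1 + 5 × 1.193 = 8.1 + 5.97 = 14.07.

14.07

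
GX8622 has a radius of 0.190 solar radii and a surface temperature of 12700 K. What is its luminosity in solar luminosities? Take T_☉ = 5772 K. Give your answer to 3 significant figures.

L/L_☉ = (R/R_☉)² (T/T_☉)⁴ = (0.190)² × (12700/5772)⁴
       = 0.03610 × (2.200)⁴ = 0.03610 × 23.44 = 0.8461.

0.846 solar luminosities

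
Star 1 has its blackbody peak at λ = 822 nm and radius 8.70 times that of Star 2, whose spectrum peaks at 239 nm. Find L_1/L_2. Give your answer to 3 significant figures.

Wien's law gives T ∝ 1/λ_max, so T_1/T_2 = λ_2/λ_1 = 239/822 = 0.2908.
Then L ∝ R²T⁴ gives L_1/L_2 = (8.70)² × (0.2908)⁴ = 75.69 × 0.007147 = 0.5409.

0.541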